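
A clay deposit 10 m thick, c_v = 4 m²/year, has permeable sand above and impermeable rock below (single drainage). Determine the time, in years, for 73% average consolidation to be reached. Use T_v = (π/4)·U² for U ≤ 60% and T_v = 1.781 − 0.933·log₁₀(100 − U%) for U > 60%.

Drainage path length: H_d = H = 10 m (single drainage).
U > 60%: T_v = 1.781 − 0.933·log₁₀(100 − 73) = 0.44554.
t = T_v·H_d²/c_v = 0.44554×10²/4 = 11.14 years.

t ≈ 11.1 years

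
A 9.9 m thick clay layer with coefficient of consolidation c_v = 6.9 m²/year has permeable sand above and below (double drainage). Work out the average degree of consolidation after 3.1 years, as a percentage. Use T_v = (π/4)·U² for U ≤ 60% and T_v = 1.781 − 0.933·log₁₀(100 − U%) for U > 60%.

Drainage path length: H_d = H/2 = 4.95 m (double drainage).
T_v = c_v·t/H_d² = 6.9×3.1/4.95² = 0.87297.
T_v = 0.87297 corresponds to the U > 60% branch:
U = 1 − 10^((1.781 − T_v)/0.933)/100 = 0.906

U ≈ 90.6 %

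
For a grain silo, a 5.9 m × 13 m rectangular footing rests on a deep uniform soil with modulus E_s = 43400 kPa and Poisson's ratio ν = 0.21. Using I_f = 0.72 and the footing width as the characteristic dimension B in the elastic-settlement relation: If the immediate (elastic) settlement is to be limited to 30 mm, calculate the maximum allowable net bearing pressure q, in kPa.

S_e = q·B·(1−ν²)/E_s · I_f  ⇒  q = S_e·E_s / (B·(1−ν²)·I_f).
q = 0.03 × 43400 / (5.9 × 0.9559 × 0.72) = 320.6 kPa

q ≈ 321 kPa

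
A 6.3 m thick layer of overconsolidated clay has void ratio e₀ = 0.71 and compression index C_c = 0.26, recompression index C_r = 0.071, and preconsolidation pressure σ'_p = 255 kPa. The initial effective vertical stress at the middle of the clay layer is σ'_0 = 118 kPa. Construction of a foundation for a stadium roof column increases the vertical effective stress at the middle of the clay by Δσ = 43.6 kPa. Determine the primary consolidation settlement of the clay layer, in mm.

Final effective stress: σ'_f = 118 + 43.6 = 161.6 kPa.
σ'_f = 161.6 ≤ σ'_p = 255 kPa, so the clay remains overconsolidated and only the recompression index applies:
S_c = C_r·H/(1+e₀)·log₁₀(σ'_f/σ'_0) = 0.071×6.3/1.71×log₁₀(161.6/118)
    = 0.26158 × 0.13656 = 0.03572 m

S_c ≈ 35.7 mm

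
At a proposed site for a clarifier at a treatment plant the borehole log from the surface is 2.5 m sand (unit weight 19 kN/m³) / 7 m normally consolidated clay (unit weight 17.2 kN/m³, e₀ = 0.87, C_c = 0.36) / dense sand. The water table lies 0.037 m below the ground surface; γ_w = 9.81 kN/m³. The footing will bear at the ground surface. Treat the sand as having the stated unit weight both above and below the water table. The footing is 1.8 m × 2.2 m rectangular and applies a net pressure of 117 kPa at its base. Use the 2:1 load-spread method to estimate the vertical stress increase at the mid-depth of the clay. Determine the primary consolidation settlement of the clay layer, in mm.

Mid-depth of clay below the ground surface: z = 2.5 + 7/2 = 6 m.
Total vertical stress at mid-clay: σ_v = 19×2.5 + 17.2×3.5 = 107.7 kPa.
Pore pressure: u = 9.81×(6 − 0.037) = 58.497 kPa.
Initial effective stress: σ'_0 = σ_v − u = 107.7 − 58.497 = 49.203 kPa.
Stress increase at mid-clay by the 2:1 spreading method:
Δσ = qBL/((B+z)(L+z)) = 117×1.8×2.2/((1.8+6)(2.2+6)) = 7.2439 kPa
Final effective stress: σ'_f = σ'_0 + Δσ = 49.203 + 7.2439 = 56.447 kPa.
Normally consolidated clay, so the full stress increment lies on the virgin compression line:
S_c = C_c·H/(1+e₀)·log₁₀(σ'_f/σ'_0) = 0.36×7/(1+0.87)×log₁₀(56.447/49.203)
    = 1.3476 × 0.059649 = 0.08038 m

S_c ≈ 80.4 mm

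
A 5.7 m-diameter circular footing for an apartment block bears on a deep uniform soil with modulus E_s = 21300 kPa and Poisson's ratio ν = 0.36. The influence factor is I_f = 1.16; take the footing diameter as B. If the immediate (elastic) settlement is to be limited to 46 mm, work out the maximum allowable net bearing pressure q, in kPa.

S_e = q·B·(1−ν²)/E_s · I_f  ⇒  q = S_e·E_s / (B·(1−ν²)·I_f).
q = 0.046 × 21300 / (5.7 × 0.8704 × 1.16) = 170.2 kPa

q ≈ 170 kPa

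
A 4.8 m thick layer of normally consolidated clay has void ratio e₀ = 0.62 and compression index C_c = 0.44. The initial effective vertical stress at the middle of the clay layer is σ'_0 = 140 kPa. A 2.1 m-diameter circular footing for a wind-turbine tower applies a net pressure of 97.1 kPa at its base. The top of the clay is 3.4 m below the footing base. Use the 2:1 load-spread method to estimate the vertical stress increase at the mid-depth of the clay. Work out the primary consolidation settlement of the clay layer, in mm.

S_c ≈ 27.1 mm

Mid-depth of clay below the footing base: z = 3.4 + 4.8/2 = 5.8 m.
Stress increase at mid-clay by the 2:1 spreading method:
Δσ ≈ qD²/(D+z)² = 97.1×2.1²/(2.1+5.8)² = 6.8613 kPa
Final effective stress: σ'_f = σ'_0 + Δσ = 140 + 6.8613 = 146.86 kPa.
Normally consolidated clay, so the full stress increment lies on the virgin compression line:
S_c = C_c·H/(1+e₀)·log₁₀(σ'_f/σ'_0) = 0.44×4.8/(1+0.62)×log₁₀(146.86/140)
    = 1.3037 × 0.020775 = 0.02708 m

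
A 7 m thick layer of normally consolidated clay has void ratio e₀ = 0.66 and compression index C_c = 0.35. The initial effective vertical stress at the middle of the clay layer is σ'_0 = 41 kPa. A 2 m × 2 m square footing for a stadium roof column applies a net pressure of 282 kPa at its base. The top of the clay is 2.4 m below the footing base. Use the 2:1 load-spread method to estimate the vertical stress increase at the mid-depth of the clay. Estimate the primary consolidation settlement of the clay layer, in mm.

S_c ≈ 234 mm

Mid-depth of clay below the footing base: z = 2.4 + 7/2 = 5.9 m.
Stress increase at mid-clay by the 2:1 spreading method:
Δσ = qBL/((B+z)(L+z)) = 282×2×2/((2+5.9)(2+5.9)) = 18.074 kPa
Final effective stress: σ'_f = σ'_0 + Δσ = 41 + 18.074 = 59.074 kPa.
Normally consolidated clay, so the full stress increment lies on the virgin compression line:
S_c = C_c·H/(1+e₀)·log₁₀(σ'_f/σ'_0) = 0.35×7/(1+0.66)×log₁₀(59.074/41)
    = 1.4759 × 0.15861 = 0.2341 m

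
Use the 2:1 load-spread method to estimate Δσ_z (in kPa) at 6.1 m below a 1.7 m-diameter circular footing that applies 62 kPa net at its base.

By the 2:1 method the load spreads at 1 horizontal : 2 vertical, so at depth z the loaded area has grown by z in each plan dimension:
Δσ ≈ qD²/(D+z)² = 62×1.7²/(1.7+6.1)² = 2.9451 kPa

Δσ_z ≈ 2.95 kPa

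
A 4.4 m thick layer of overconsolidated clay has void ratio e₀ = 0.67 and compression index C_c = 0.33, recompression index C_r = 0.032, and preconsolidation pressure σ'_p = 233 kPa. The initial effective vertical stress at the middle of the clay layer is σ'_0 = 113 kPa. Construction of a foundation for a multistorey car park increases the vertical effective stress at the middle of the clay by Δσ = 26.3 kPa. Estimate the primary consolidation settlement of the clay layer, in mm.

Final effective stress: σ'_f = 113 + 26.3 = 139.3 kPa.
σ'_f = 139.3 ≤ σ'_p = 233 kPa, so the clay remains overconsolidated and only the recompression index applies:
S_c = C_r·H/(1+e₀)·log₁₀(σ'_f/σ'_0) = 0.032×4.4/1.67×log₁₀(139.3/113)
    = 0.08431 × 0.090873 = 0.007662 m

S_c ≈ 7.66 mm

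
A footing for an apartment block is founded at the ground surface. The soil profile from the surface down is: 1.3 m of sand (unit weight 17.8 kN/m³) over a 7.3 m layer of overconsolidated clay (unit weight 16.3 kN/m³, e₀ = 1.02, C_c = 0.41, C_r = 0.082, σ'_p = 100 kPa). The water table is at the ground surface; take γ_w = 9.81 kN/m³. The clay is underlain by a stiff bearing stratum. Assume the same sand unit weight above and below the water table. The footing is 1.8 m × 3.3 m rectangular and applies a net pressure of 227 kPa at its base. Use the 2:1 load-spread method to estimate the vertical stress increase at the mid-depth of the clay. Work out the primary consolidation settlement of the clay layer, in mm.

Mid-depth of clay below the ground surface: z = 1.3 + 7.3/2 = 4.95 m.
Total vertical stress at mid-clay: σ_v = 17.8×1.3 + 16.3×3.65 = 82.635 kPa.
Pore pressure: u = 9.81×(4.95 − 0) = 48.56 kPa.
Initial effective stress: σ'_0 = σ_v − u = 82.635 − 48.56 = 34.075 kPa.
Stress increase at mid-clay by the 2:1 spreading method:
Δσ = qBL/((B+z)(L+z)) = 227×1.8×3.3/((1.8+4.95)(3.3+4.95)) = 24.213 kPa
Final effective stress: σ'_f = 34.075 + 24.213 = 58.288 kPa.
σ'_f = 58.288 ≤ σ'_p = 100 kPa, so the clay remains overconsolidated and only the recompression index applies:
S_c = C_r·H/(1+e₀)·log₁₀(σ'_f/σ'_0) = 0.082×7.3/2.02×log₁₀(58.288/34.075)
    = 0.29634 × 0.23314 = 0.06909 m

S_c ≈ 69.1 mm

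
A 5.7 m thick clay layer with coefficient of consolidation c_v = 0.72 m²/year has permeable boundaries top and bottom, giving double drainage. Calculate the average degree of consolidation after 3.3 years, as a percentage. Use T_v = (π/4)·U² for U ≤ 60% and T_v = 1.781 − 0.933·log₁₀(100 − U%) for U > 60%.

U ≈ 60.6 %

Drainage path length: H_d = H/2 = 2.85 m (double drainage).
T_v = c_v·t/H_d² = 0.72×3.3/2.85² = 0.29252.
T_v = 0.29252 corresponds to the U > 60% branch:
U = 1 − 10^((1.781 − T_v)/0.933)/100 = 0.6061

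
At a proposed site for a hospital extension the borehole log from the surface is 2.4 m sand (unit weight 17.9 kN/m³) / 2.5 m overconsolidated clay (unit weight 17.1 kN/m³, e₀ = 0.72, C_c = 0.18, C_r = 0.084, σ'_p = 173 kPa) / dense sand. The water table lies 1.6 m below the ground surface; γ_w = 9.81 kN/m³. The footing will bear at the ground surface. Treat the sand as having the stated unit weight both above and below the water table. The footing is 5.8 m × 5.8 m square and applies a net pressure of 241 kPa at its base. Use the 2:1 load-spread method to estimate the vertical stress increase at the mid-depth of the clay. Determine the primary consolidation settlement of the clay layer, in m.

Mid-depth of clay below the ground surface: z = 2.4 + 2.5/2 = 3.65 m.
Total vertical stress at mid-clay: σ_v = 17.9×2.4 + 17.1×1.25 = 64.335 kPa.
Pore pressure: u = 9.81×(3.65 − 1.6) = 20.11 kPa.
Initial effective stress: σ'_0 = σ_v − u = 64.335 − 20.11 = 44.225 kPa.
Stress increase at mid-clay by the 2:1 spreading method:
Δσ = qBL/((B+z)(L+z)) = 241×5.8×5.8/((5.8+3.65)(5.8+3.65)) = 90.784 kPa
Final effective stress: σ'_f = 44.225 + 90.784 = 135.01 kPa.
σ'_f = 135.01 ≤ σ'_p = 173 kPa, so the clay remains overconsolidated and only the recompression index applies:
S_c = C_r·H/(1+e₀)·log₁₀(σ'_f/σ'_0) = 0.084×2.5/1.72×log₁₀(135.01/44.225)
    = 0.12209 × 0.4847 = 0.05918 m

S_c ≈ 0.0592 m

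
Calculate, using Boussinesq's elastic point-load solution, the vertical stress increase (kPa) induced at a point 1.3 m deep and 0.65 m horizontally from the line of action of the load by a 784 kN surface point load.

Boussinesq vertical stress below a point load on an elastic half-space:
Δσ_z = 3P/(2πz²) · [1 + (r/z)²]^(−5/2)
r/z = 0.65/1.3 = 0.5; [1+(r/z)²]^(−5/2) = 0.57243.
Δσ_z = 3×784/(2π×1.3²) × 0.57243 = 221.5 × 0.57243 = 126.8 kPa

Δσ_z ≈ 127 kPa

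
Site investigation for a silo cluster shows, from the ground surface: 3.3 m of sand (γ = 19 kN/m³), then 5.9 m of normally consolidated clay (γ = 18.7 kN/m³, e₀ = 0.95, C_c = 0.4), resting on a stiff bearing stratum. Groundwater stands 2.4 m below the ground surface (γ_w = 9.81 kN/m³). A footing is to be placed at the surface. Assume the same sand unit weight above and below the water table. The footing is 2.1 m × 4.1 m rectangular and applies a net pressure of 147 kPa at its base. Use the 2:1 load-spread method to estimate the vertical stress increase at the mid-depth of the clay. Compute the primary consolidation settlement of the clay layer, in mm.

S_c ≈ 88.3 mm

Mid-depth of clay below the ground surface: z = 3.3 + 5.9/2 = 6.25 m.
Total vertical stress at mid-clay: σ_v = 19×3.3 + 18.7×2.95 = 117.86 kPa.
Pore pressure: u = 9.81×(6.25 − 2.4) = 37.769 kPa.
Initial effective stress: σ'_0 = σ_v − u = 117.86 − 37.769 = 80.091 kPa.
Stress increase at mid-clay by the 2:1 spreading method:
Δσ = qBL/((B+z)(L+z)) = 147×2.1×4.1/((2.1+6.25)(4.1+6.25)) = 14.645 kPa
Final effective stress: σ'_f = σ'_0 + Δσ = 80.091 + 14.645 = 94.736 kPa.
Normally consolidated clay, so the full stress increment lies on the virgin compression line:
S_c = C_c·H/(1+e₀)·log₁₀(σ'_f/σ'_0) = 0.4×5.9/(1+0.95)×log₁₀(94.736/80.091)
    = 1.2103 × 0.072931 = 0.08827 m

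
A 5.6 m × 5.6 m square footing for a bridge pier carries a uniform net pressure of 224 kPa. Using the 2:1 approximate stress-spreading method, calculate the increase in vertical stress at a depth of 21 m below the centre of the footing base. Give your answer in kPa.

By the 2:1 method the load spreads at 1 horizontal : 2 vertical, so at depth z the loaded area has grown by z in each plan dimension:
Δσ = qBL/((B+z)(L+z)) = 224×5.6×5.6/((5.6+21)(5.6+21)) = 9.928 kPa

Δσ_z ≈ 9.93 kPa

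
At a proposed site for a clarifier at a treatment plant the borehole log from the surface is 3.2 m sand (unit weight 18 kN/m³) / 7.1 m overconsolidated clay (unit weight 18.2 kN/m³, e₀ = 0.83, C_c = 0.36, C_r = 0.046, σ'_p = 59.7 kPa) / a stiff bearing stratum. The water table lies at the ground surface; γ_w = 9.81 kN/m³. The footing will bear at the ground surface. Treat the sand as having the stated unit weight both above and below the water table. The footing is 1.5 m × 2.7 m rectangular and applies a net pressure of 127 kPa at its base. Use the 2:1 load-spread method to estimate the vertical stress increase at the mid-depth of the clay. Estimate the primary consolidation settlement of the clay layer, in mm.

Mid-depth of clay below the ground surface: z = 3.2 + 7.1/2 = 6.75 m.
Total vertical stress at mid-clay: σ_v = 18×3.2 + 18.2×3.55 = 122.21 kPa.
Pore pressure: u = 9.81×(6.75 − 0) = 66.218 kPa.
Initial effective stress: σ'_0 = σ_v − u = 122.21 − 66.218 = 55.992 kPa.
Stress increase at mid-clay by the 2:1 spreading method:
Δσ = qBL/((B+z)(L+z)) = 127×1.5×2.7/((1.5+6.75)(2.7+6.75)) = 6.5974 kPa
Final effective stress: σ'_f = 55.992 + 6.5974 = 62.589 kPa.
σ'_f = 62.589 > σ'_p = 59.7 kPa, so the stress path crosses the preconsolidation pressure — recompression up to σ'_p, then virgin compression beyond:
S_c = H/(1+e₀)·[C_r·log₁₀(σ'_p/σ'_0) + C_c·log₁₀(σ'_f/σ'_p)]
    = 7.1/1.83 × [0.046×log₁₀(59.7/55.992) + 0.36×log₁₀(62.589/59.7)]
    = 3.8798 × [0.001281 + 0.0073885] = 0.03364 m

S_c ≈ 33.6 mm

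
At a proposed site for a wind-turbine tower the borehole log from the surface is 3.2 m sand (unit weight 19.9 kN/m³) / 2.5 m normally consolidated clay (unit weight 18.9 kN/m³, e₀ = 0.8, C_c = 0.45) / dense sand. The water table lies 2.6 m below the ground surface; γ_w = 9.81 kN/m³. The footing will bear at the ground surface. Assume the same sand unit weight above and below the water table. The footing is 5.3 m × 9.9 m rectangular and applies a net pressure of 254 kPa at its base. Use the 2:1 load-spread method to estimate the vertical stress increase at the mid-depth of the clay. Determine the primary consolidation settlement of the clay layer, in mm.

Mid-depth of clay below the ground surface: z = 3.2 + 2.5/2 = 4.45 m.
Total vertical stress at mid-clay: σ_v = 19.9×3.2 + 18.9×1.25 = 87.305 kPa.
Pore pressure: u = 9.81×(4.45 − 2.6) = 18.149 kPa.
Initial effective stress: σ'_0 = σ_v − u = 87.305 − 18.149 = 69.156 kPa.
Stress increase at mid-clay by the 2:1 spreading method:
Δσ = qBL/((B+z)(L+z)) = 254×5.3×9.9/((5.3+4.45)(9.9+4.45)) = 95.255 kPa
Final effective stress: σ'_f = σ'_0 + Δσ = 69.156 + 95.255 = 164.41 kPa.
Normally consolidated clay, so the full stress increment lies on the virgin compression line:
S_c = C_c·H/(1+e₀)·log₁₀(σ'_f/σ'_0) = 0.45×2.5/(1+0.8)×log₁₀(164.41/69.156)
    = 0.625 × 0.3761 = 0.2351 m

S_c ≈ 235 mm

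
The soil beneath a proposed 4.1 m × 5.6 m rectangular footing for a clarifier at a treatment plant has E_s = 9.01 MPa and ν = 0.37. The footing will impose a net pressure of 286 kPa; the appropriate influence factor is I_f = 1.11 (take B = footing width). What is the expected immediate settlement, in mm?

S_e ≈ 125 mm

Immediate (elastic) settlement: S_e = q·B·(1−ν²)/E_s · I_f.
E_s = 9.01 MPa = 9010 kPa.
S_e = 286 × 4.1 × (1 − 0.37²) / 9010 × 1.11
    = 286 × 4.1 × 0.8631 / 9010 × 1.11
    = 0.1247 m = 124.7 mm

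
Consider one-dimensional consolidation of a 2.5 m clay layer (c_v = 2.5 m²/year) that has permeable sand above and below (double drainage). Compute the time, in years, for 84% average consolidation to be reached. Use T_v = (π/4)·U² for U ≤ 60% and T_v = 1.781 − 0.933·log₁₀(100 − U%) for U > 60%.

t ≈ 0.411 years

Drainage path length: H_d = H/2 = 1.25 m (double drainage).
U > 60%: T_v = 1.781 − 0.933·log₁₀(100 − 84) = 0.65756.
t = T_v·H_d²/c_v = 0.65756×1.25²/2.5 = 0.411 years.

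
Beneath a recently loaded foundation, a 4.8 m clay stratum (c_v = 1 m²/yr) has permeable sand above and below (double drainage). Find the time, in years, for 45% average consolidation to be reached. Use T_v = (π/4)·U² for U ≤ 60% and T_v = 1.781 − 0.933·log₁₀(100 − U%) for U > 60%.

Drainage path length: H_d = H/2 = 2.4 m (double drainage).
U ≤ 60%: T_v = (π/4)·U² = (π/4)×0.45² = 0.15904.
t = T_v·H_d²/c_v = 0.15904×2.4²/1 = 0.9161 years.

t ≈ 0.916 years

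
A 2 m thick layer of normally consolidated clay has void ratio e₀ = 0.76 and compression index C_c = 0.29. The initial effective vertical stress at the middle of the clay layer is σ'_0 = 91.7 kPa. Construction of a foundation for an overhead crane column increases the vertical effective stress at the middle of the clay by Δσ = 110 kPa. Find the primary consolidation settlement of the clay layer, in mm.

S_c ≈ 113 mm

Final effective stress: σ'_f = σ'_0 + Δσ = 91.7 + 110 = 201.7 kPa.
Normally consolidated clay, so the full stress increment lies on the virgin compression line:
S_c = C_c·H/(1+e₀)·log₁₀(σ'_f/σ'_0) = 0.29×2/(1+0.76)×log₁₀(201.7/91.7)
    = 0.32955 × 0.34234 = 0.1128 m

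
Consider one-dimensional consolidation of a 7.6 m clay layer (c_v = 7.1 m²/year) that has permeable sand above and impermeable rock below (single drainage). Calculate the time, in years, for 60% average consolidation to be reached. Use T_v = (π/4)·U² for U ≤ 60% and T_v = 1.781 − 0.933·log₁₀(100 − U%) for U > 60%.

t ≈ 2.3 years

Drainage path length: H_d = H = 7.6 m (single drainage).
U ≤ 60%: T_v = (π/4)·U² = (π/4)×0.6² = 0.28274.
t = T_v·H_d²/c_v = 0.28274×7.6²/7.1 = 2.3 years.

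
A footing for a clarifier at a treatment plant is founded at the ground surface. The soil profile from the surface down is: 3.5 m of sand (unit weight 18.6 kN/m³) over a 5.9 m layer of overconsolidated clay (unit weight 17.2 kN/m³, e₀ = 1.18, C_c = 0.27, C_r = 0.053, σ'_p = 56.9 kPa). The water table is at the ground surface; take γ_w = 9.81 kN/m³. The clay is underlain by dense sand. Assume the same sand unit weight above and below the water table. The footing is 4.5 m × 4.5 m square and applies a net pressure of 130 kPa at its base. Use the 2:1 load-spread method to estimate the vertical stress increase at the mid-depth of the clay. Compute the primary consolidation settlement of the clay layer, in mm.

S_c ≈ 90.5 mm

Mid-depth of clay below the ground surface: z = 3.5 + 5.9/2 = 6.45 m.
Total vertical stress at mid-clay: σ_v = 18.6×3.5 + 17.2×2.95 = 115.84 kPa.
Pore pressure: u = 9.81×(6.45 − 0) = 63.275 kPa.
Initial effective stress: σ'_0 = σ_v − u = 115.84 − 63.275 = 52.565 kPa.
Stress increase at mid-clay by the 2:1 spreading method:
Δσ = qBL/((B+z)(L+z)) = 130×4.5×4.5/((4.5+6.45)(4.5+6.45)) = 21.955 kPa
Final effective stress: σ'_f = 52.565 + 21.955 = 74.52 kPa.
σ'_f = 74.52 > σ'_p = 56.9 kPa, so the stress path crosses the preconsolidation pressure — recompression up to σ'_p, then virgin compression beyond:
S_c = H/(1+e₀)·[C_r·log₁₀(σ'_p/σ'_0) + C_c·log₁₀(σ'_f/σ'_p)]
    = 5.9/2.18 × [0.053×log₁₀(56.9/52.565) + 0.27×log₁₀(74.52/56.9)]
    = 2.7064 × [0.001824 + 0.031633] = 0.09055 m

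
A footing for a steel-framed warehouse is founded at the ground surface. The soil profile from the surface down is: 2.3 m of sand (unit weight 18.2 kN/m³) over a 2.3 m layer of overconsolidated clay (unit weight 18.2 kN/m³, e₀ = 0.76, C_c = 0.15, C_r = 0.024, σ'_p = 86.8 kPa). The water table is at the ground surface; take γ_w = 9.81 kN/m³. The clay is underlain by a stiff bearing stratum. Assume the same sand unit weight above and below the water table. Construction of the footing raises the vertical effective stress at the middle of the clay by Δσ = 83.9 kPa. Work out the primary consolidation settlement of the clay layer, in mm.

Mid-depth of clay below the ground surface: z = 2.3 + 2.3/2 = 3.45 m.
Total vertical stress at mid-clay: σ_v = 18.2×2.3 + 18.2×1.15 = 62.79 kPa.
Pore pressure: u = 9.81×(3.45 − 0) = 33.845 kPa.
Initial effective stress: σ'_0 = σ_v − u = 62.79 − 33.845 = 28.945 kPa.
Final effective stress: σ'_f = 28.945 + 83.9 = 112.84 kPa.
σ'_f = 112.84 > σ'_p = 86.8 kPa, so the stress path crosses the preconsolidation pressure — recompression up to σ'_p, then virgin compression beyond:
S_c = H/(1+e₀)·[C_r·log₁₀(σ'_p/σ'_0) + C_c·log₁₀(σ'_f/σ'_p)]
    = 2.3/1.76 × [0.024×log₁₀(86.8/28.945) + 0.15×log₁₀(112.84/86.8)]
    = 1.3068 × [0.011447 + 0.017092] = 0.03729 m

S_c ≈ 37.3 mm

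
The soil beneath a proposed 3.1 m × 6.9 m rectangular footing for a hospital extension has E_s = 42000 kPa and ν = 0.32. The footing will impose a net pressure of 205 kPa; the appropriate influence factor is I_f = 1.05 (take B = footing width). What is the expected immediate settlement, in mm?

Immediate (elastic) settlement: S_e = q·B·(1−ν²)/E_s · I_f.
S_e = 205 × 3.1 × (1 − 0.32²) / 42000 × 1.05
    = 205 × 3.1 × 0.8976 / 42000 × 1.05
    = 0.01426 m = 14.26 mm

S_e ≈ 14.3 mm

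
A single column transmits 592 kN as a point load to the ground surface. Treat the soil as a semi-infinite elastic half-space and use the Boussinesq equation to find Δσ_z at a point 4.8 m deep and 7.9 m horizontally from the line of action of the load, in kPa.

Δσ_z ≈ 0.463 kPa

Boussinesq vertical stress below a point load on an elastic half-space:
Δσ_z = 3P/(2πz²) · [1 + (r/z)²]^(−5/2)
r/z = 7.9/4.8 = 1.6458; [1+(r/z)²]^(−5/2) = 0.037751.
Δσ_z = 3×592/(2π×4.8²) × 0.037751 = 12.268 × 0.037751 = 0.4631 kPa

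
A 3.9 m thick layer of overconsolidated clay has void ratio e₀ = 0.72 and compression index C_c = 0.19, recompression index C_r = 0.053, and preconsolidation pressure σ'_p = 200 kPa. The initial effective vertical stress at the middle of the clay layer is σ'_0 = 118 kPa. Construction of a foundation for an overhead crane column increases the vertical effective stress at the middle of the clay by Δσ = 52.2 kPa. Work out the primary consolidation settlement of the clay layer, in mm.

Final effective stress: σ'_f = 118 + 52.2 = 170.2 kPa.
σ'_f = 170.2 ≤ σ'_p = 200 kPa, so the clay remains overconsolidated and only the recompression index applies:
S_c = C_r·H/(1+e₀)·log₁₀(σ'_f/σ'_0) = 0.053×3.9/1.72×log₁₀(170.2/118)
    = 0.12017 × 0.15908 = 0.01912 m

S_c ≈ 19.1 mm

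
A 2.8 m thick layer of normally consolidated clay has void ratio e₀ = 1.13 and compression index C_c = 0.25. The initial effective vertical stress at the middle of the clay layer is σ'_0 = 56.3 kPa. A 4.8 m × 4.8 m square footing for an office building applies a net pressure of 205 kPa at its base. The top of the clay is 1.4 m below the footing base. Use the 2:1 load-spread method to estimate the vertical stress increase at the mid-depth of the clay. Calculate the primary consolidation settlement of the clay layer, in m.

S_c ≈ 0.128 m

Mid-depth of clay below the footing base: z = 1.4 + 2.8/2 = 2.8 m.
Stress increase at mid-clay by the 2:1 spreading method:
Δσ = qBL/((B+z)(L+z)) = 205×4.8×4.8/((4.8+2.8)(4.8+2.8)) = 81.773 kPa
Final effective stress: σ'_f = σ'_0 + Δσ = 56.3 + 81.773 = 138.07 kPa.
Normally consolidated clay, so the full stress increment lies on the virgin compression line:
S_c = C_c·H/(1+e₀)·log₁₀(σ'_f/σ'_0) = 0.25×2.8/(1+1.13)×log₁₀(138.07/56.3)
    = 0.32864 × 0.38959 = 0.128 m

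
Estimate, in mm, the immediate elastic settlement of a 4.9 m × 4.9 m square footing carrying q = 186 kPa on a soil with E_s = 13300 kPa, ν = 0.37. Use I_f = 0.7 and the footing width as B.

S_e ≈ 41.4 mm

Immediate (elastic) settlement: S_e = q·B·(1−ν²)/E_s · I_f.
S_e = 186 × 4.9 × (1 − 0.37²) / 13300 × 0.7
    = 186 × 4.9 × 0.8631 / 13300 × 0.7
    = 0.0414 m = 41.4 mm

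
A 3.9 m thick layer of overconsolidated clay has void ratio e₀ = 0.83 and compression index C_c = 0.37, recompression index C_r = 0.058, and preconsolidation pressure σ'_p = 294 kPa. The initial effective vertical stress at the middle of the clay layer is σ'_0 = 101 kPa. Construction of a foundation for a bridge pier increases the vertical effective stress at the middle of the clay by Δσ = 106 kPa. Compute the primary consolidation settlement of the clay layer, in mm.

S_c ≈ 38.5 mm

Final effective stress: σ'_f = 101 + 106 = 207 kPa.
σ'_f = 207 ≤ σ'_p = 294 kPa, so the clay remains overconsolidated and only the recompression index applies:
S_c = C_r·H/(1+e₀)·log₁₀(σ'_f/σ'_0) = 0.058×3.9/1.83×log₁₀(207/101)
    = 0.1236 × 0.31165 = 0.03852 m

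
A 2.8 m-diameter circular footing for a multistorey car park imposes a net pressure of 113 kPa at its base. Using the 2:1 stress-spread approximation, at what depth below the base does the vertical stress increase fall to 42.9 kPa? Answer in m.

z ≈ 1.74 m

2:1 spreading — at depth z the loaded area has grown by z in each plan dimension:
qD²/(D+z)² = Δσ_z ⇒ z = D(√(q/Δσ_z) − 1) = 2.8×(√(113/42.9) − 1) = 1.744 m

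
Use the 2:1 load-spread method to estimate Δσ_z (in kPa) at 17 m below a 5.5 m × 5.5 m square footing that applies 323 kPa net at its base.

Δσ_z ≈ 19.3 kPa

By the 2:1 method the load spreads at 1 horizontal : 2 vertical, so at depth z the loaded area has grown by z in each plan dimension:
Δσ = qBL/((B+z)(L+z)) = 323×5.5×5.5/((5.5+17)(5.5+17)) = 19.3 kPa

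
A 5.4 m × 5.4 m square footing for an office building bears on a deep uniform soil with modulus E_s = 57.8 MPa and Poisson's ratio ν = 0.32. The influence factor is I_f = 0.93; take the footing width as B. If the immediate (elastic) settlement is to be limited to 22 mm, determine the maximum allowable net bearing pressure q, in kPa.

E_s = 57.8 MPa = 57800 kPa.
S_e = q·B·(1−ν²)/E_s · I_f  ⇒  q = S_e·E_s / (B·(1−ν²)·I_f).
q = 0.022 × 57800 / (5.4 × 0.8976 × 0.93) = 282.1 kPa

q ≈ 282 kPa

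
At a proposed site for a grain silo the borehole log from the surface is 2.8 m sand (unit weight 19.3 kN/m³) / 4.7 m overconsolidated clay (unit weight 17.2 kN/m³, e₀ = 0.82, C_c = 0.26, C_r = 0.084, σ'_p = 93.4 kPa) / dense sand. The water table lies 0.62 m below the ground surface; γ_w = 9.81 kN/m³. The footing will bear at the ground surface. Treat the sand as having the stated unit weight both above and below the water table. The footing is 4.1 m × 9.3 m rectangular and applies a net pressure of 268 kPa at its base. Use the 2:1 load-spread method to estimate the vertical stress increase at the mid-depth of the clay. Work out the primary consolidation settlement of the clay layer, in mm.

Mid-depth of clay below the ground surface: z = 2.8 + 4.7/2 = 5.15 m.
Total vertical stress at mid-clay: σ_v = 19.3×2.8 + 17.2×2.35 = 94.46 kPa.
Pore pressure: u = 9.81×(5.15 − 0.62) = 44.439 kPa.
Initial effective stress: σ'_0 = σ_v − u = 94.46 − 44.439 = 50.021 kPa.
Stress increase at mid-clay by the 2:1 spreading method:
Δσ = qBL/((B+z)(L+z)) = 268×4.1×9.3/((4.1+5.15)(9.3+5.15)) = 76.453 kPa
Final effective stress: σ'_f = 50.021 + 76.453 = 126.47 kPa.
σ'_f = 126.47 > σ'_p = 93.4 kPa, so the stress path crosses the preconsolidation pressure — recompression up to σ'_p, then virgin compression beyond:
S_c = H/(1+e₀)·[C_r·log₁₀(σ'_p/σ'_0) + C_c·log₁₀(σ'_f/σ'_p)]
    = 4.7/1.82 × [0.084×log₁₀(93.4/50.021) + 0.26×log₁₀(126.47/93.4)]
    = 2.5824 × [0.02278 + 0.034227] = 0.1472 m

S_c ≈ 147 mm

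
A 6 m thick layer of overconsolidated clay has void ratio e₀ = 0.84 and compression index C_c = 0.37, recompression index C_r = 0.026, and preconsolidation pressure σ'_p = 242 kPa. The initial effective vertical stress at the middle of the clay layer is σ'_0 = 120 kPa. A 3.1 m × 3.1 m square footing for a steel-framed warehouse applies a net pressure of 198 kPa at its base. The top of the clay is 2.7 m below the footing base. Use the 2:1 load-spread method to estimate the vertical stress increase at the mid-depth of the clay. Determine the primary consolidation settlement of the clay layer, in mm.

S_c ≈ 6.86 mm

Mid-depth of clay below the footing base: z = 2.7 + 6/2 = 5.7 m.
Stress increase at mid-clay by the 2:1 spreading method:
Δσ = qBL/((B+z)(L+z)) = 198×3.1×3.1/((3.1+5.7)(3.1+5.7)) = 24.571 kPa
Final effective stress: σ'_f = 120 + 24.571 = 144.57 kPa.
σ'_f = 144.57 ≤ σ'_p = 242 kPa, so the clay remains overconsolidated and only the recompression index applies:
S_c = C_r·H/(1+e₀)·log₁₀(σ'_f/σ'_0) = 0.026×6/1.84×log₁₀(144.57/120)
    = 0.084783 × 0.080897 = 0.006859 m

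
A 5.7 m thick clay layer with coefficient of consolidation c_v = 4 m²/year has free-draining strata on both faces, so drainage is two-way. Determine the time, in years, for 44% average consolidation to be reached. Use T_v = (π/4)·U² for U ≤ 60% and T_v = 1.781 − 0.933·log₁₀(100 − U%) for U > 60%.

t ≈ 0.309 years

Drainage path length: H_d = H/2 = 2.85 m (double drainage).
U ≤ 60%: T_v = (π/4)·U² = (π/4)×0.44² = 0.15205.
t = T_v·H_d²/c_v = 0.15205×2.85²/4 = 0.3088 years.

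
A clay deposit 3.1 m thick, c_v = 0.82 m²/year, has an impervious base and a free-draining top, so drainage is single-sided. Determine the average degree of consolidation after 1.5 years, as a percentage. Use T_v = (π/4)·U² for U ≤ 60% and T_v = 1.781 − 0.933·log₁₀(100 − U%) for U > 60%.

U ≈ 40.4 %

Drainage path length: H_d = H = 3.1 m (single drainage).
T_v = c_v·t/H_d² = 0.82×1.5/3.1² = 0.12799.
T_v = 0.12799 corresponds to the U ≤ 60% branch:
U = √(4T_v/π) = 0.4037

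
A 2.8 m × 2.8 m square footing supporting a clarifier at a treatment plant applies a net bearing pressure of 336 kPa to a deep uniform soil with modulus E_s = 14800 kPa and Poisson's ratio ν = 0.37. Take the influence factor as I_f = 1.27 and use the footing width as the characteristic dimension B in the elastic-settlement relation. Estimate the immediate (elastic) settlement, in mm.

Immediate (elastic) settlement: S_e = q·B·(1−ν²)/E_s · I_f.
S_e = 336 × 2.8 × (1 − 0.37²) / 14800 × 1.27
    = 336 × 2.8 × 0.8631 / 14800 × 1.27
    = 0.06968 m = 69.68 mm

S_e ≈ 69.7 mm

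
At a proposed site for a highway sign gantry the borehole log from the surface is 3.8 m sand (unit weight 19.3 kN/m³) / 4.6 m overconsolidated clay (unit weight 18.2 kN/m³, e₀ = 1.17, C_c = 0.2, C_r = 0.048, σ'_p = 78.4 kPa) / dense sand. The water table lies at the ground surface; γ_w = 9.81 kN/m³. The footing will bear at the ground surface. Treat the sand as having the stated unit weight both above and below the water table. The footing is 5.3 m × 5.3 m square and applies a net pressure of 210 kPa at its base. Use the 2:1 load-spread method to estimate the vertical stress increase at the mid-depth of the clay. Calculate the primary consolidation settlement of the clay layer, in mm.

S_c ≈ 61.6 mm

Mid-depth of clay below the ground surface: z = 3.8 + 4.6/2 = 6.1 m.
Total vertical stress at mid-clay: σ_v = 19.3×3.8 + 18.2×2.3 = 115.2 kPa.
Pore pressure: u = 9.81×(6.1 − 0) = 59.841 kPa.
Initial effective stress: σ'_0 = σ_v − u = 115.2 − 59.841 = 55.359 kPa.
Stress increase at mid-clay by the 2:1 spreading method:
Δσ = qBL/((B+z)(L+z)) = 210×5.3×5.3/((5.3+6.1)(5.3+6.1)) = 45.39 kPa
Final effective stress: σ'_f = 55.359 + 45.39 = 100.75 kPa.
σ'_f = 100.75 > σ'_p = 78.4 kPa, so the stress path crosses the preconsolidation pressure — recompression up to σ'_p, then virgin compression beyond:
S_c = H/(1+e₀)·[C_r·log₁₀(σ'_p/σ'_0) + C_c·log₁₀(σ'_f/σ'_p)]
    = 4.6/2.17 × [0.048×log₁₀(78.4/55.359) + 0.2×log₁₀(100.75/78.4)]
    = 2.1198 × [0.0072541 + 0.021786] = 0.06156 m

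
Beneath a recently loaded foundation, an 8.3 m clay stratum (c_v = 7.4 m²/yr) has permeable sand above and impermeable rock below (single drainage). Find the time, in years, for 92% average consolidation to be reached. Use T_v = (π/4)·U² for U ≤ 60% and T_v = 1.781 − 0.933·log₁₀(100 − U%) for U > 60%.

t ≈ 8.74 years

Drainage path length: H_d = H = 8.3 m (single drainage).
U > 60%: T_v = 1.781 − 0.933·log₁₀(100 − 92) = 0.93842.
t = T_v·H_d²/c_v = 0.93842×8.3²/7.4 = 8.736 years.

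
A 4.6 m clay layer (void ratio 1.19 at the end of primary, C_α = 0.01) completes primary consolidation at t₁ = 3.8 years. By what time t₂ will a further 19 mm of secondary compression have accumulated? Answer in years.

t₂ ≈ 30.5 years

S_s = C_α·H/(1+e_p)·log₁₀(t₂/t₁) ⇒ log₁₀(t₂/t₁) = S_s·(1+e_p)/(C_α·H).
log₁₀(t₂/t₁) = 0.019 × (1+1.19) / (0.01×4.6) = 0.9046
t₂ = t₁ × 10^0.9046 = 3.8 × 8.027 = 30.5 years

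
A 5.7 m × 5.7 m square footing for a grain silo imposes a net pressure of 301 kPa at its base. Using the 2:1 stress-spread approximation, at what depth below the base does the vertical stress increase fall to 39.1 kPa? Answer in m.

2:1 spreading — at depth z the loaded area has grown by z in each plan dimension:
qB²/(B+z)² = Δσ_z ⇒ z = B(√(q/Δσ_z) − 1) = 5.7×(√(301/39.1) − 1) = 10.12 m

z ≈ 10.1 m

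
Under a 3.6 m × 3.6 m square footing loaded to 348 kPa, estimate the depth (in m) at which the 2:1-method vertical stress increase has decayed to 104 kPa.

2:1 spreading — at depth z the loaded area has grown by z in each plan dimension:
qB²/(B+z)² = Δσ_z ⇒ z = B(√(q/Δσ_z) − 1) = 3.6×(√(348/104) − 1) = 2.985 m

z ≈ 2.99 m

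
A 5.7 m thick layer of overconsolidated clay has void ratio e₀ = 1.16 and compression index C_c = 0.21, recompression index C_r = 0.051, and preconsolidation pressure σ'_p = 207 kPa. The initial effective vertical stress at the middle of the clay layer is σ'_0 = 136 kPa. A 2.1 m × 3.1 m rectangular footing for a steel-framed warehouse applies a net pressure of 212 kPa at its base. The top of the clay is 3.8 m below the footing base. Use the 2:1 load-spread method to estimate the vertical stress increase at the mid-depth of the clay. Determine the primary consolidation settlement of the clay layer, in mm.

Mid-depth of clay below the footing base: z = 3.8 + 5.7/2 = 6.65 m.
Stress increase at mid-clay by the 2:1 spreading method:
Δσ = qBL/((B+z)(L+z)) = 212×2.1×3.1/((2.1+6.65)(3.1+6.65)) = 16.177 kPa
Final effective stress: σ'_f = 136 + 16.177 = 152.18 kPa.
σ'_f = 152.18 ≤ σ'_p = 207 kPa, so the clay remains overconsolidated and only the recompression index applies:
S_c = C_r·H/(1+e₀)·log₁₀(σ'_f/σ'_0) = 0.051×5.7/2.16×log₁₀(152.18/136)
    = 0.13458 × 0.048819 = 0.00657 m

S_c ≈ 6.57 mm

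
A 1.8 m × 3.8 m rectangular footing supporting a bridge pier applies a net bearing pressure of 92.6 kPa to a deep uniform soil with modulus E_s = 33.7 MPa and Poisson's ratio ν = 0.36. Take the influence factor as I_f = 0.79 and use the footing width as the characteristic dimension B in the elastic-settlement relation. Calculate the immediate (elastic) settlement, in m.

Immediate (elastic) settlement: S_e = q·B·(1−ν²)/E_s · I_f.
E_s = 33.7 MPa = 33700 kPa.
S_e = 92.6 × 1.8 × (1 − 0.36²) / 33700 × 0.79
    = 92.6 × 1.8 × 0.8704 / 33700 × 0.79
    = 0.003401 m

S_e ≈ 0.0034 m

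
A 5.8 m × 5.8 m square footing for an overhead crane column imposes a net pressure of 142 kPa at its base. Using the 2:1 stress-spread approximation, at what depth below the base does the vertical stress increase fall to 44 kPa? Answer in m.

2:1 spreading — at depth z the loaded area has grown by z in each plan dimension:
qB²/(B+z)² = Δσ_z ⇒ z = B(√(q/Δσ_z) − 1) = 5.8×(√(142/44) − 1) = 4.619 m

z ≈ 4.62 m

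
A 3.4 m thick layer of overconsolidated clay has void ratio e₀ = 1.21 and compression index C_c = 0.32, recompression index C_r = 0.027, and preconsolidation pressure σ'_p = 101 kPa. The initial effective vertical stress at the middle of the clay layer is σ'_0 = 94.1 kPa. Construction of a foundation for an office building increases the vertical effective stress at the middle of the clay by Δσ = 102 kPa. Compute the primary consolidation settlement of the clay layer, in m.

Final effective stress: σ'_f = 94.1 + 102 = 196.1 kPa.
σ'_f = 196.1 > σ'_p = 101 kPa, so the stress path crosses the preconsolidation pressure — recompression up to σ'_p, then virgin compression beyond:
S_c = H/(1+e₀)·[C_r·log₁₀(σ'_p/σ'_0) + C_c·log₁₀(σ'_f/σ'_p)]
    = 3.4/2.21 × [0.027×log₁₀(101/94.1) + 0.32×log₁₀(196.1/101)]
    = 1.5385 × [0.00082976 + 0.09221] = 0.1431 m

S_c ≈ 0.143 m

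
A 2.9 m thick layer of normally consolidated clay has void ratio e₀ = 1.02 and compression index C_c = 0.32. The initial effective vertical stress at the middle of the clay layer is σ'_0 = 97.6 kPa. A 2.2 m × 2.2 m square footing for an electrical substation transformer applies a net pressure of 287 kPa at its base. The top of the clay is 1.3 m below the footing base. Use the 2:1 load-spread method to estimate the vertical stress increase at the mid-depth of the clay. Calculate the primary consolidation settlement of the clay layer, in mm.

Mid-depth of clay below the footing base: z = 1.3 + 2.9/2 = 2.75 m.
Stress increase at mid-clay by the 2:1 spreading method:
Δσ = qBL/((B+z)(L+z)) = 287×2.2×2.2/((2.2+2.75)(2.2+2.75)) = 56.691 kPa
Final effective stress: σ'_f = σ'_0 + Δσ = 97.6 + 56.691 = 154.29 kPa.
Normally consolidated clay, so the full stress increment lies on the virgin compression line:
S_c = C_c·H/(1+e₀)·log₁₀(σ'_f/σ'_0) = 0.32×2.9/(1+1.02)×log₁₀(154.29/97.6)
    = 0.45941 × 0.19889 = 0.09137 m

S_c ≈ 91.4 mm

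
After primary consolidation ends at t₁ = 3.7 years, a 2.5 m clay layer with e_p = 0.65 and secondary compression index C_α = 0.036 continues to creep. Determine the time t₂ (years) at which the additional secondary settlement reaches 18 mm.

t₂ ≈ 7.91 years

S_s = C_α·H/(1+e_p)·log₁₀(t₂/t₁) ⇒ log₁₀(t₂/t₁) = S_s·(1+e_p)/(C_α·H).
log₁₀(t₂/t₁) = 0.018 × (1+0.65) / (0.036×2.5) = 0.33
t₂ = t₁ × 10^0.33 = 3.7 × 2.138 = 7.91 years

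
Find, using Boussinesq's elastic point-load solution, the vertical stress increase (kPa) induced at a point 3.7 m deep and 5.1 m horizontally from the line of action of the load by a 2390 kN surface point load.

Δσ_z ≈ 5.82 kPa

Boussinesq vertical stress below a point load on an elastic half-space:
Δσ_z = 3P/(2πz²) · [1 + (r/z)²]^(−5/2)
r/z = 5.1/3.7 = 1.3784; [1+(r/z)²]^(−5/2) = 0.069828.
Δσ_z = 3×2390/(2π×3.7²) × 0.069828 = 83.356 × 0.069828 = 5.821 kPa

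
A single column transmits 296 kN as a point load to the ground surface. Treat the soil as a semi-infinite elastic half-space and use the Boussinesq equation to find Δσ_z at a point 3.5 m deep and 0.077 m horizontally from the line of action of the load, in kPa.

Δσ_z ≈ 11.5 kPa

Boussinesq vertical stress below a point load on an elastic half-space:
Δσ_z = 3P/(2πz²) · [1 + (r/z)²]^(−5/2)
r/z = 0.077/3.5 = 0.022; [1+(r/z)²]^(−5/2) = 0.99879.
Δσ_z = 3×296/(2π×3.5²) × 0.99879 = 11.537 × 0.99879 = 11.52 kPa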